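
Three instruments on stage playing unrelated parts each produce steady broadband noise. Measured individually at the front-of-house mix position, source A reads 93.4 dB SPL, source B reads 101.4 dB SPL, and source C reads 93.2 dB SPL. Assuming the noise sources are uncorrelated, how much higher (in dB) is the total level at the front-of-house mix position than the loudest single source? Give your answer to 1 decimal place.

1.2 dB

Add the sources as powers (linear), then convert back to dB:
L_total = 10·log₁₀(10^(93.4/10) + 10^(101.4/10) + 10^(93.2/10)) = 102.57 dB SPL.
Excess over the loudest (101.4 dB): 102.57 − 101.4 = 1.2 dB.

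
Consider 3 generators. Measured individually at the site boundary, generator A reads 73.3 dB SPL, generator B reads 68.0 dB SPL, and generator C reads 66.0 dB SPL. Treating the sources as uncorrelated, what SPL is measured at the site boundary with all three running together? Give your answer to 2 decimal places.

Add the sources as powers (linear), then convert back to dB:
L_total = 10·log₁₀(10^(73.3/10) + 10^(68.0/10) + 10^(66.0/10)) = 10·log₁₀(31670000) = 75.01 dB SPL.

75.01 dB SPL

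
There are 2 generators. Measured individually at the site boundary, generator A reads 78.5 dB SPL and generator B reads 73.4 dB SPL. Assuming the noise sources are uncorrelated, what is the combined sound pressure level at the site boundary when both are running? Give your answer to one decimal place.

79.7 dB SPL

Add the sources as powers (linear), then convert back to dB:
L_total = 10·log₁₀(10^(78.5/10) + 10^(73.4/10)) = 10·log₁₀(92670000) = 79.7 dB SPL.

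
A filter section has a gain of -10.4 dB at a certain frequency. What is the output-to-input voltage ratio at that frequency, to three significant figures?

0.302

Voltage ratio = 10^(dB/20).
10^(-10.4/20) = 10^(-0.5200) = 0.302.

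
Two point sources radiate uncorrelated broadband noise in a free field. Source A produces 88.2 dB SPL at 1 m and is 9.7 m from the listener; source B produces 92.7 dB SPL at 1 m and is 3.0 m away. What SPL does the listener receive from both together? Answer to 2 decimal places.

83.30 dB SPL

At the listener: L_A = 88.2 − 20·log₁₀(9.7) = 68.465 dB; L_B = 92.7 − 20·log₁₀(3.0) = 83.158 dB.
Combined: 10·log₁₀(10^(68.465/10)+10^(83.158/10)) = 83.30 dB SPL.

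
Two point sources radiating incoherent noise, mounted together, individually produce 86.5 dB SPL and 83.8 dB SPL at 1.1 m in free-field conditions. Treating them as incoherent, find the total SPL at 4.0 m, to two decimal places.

Combined at 1.1 m: 10·log₁₀(10^(86.5/10)+10^(83.8/10)) = 88.367 dB SPL.
Then apply −20·log₁₀(4.0/1.1) = -11.213 dB → 77.15 dB SPL.

77.15 dB SPL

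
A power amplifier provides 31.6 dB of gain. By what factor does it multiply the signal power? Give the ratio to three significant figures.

Power ratio = 10^(dB/10).
10^(31.6/10) = 10^(3.160) = 1450.

1450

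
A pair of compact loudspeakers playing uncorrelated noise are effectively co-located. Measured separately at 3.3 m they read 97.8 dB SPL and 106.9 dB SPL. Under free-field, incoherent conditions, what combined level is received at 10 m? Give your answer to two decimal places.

97.77 dB SPL

Combined at 3.3 m: 10·log₁₀(10^(97.8/10)+10^(106.9/10)) = 107.404 dB SPL.
Then apply −20·log₁₀(10/3.3) = -9.630 dB → 97.77 dB SPL.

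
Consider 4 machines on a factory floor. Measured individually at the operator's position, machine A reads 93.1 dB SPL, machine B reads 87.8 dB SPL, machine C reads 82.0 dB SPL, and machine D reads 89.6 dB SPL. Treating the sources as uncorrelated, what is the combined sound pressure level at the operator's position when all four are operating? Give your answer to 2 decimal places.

Incoherent sources sum as intensities:
L_total = 10·log₁₀(10^(93.1/10) + 10^(87.8/10) + 10^(82.0/10) + 10^(89.6/10)) = 10·log₁₀(3715000000) = 95.70 dB SPL.

95.70 dB SPL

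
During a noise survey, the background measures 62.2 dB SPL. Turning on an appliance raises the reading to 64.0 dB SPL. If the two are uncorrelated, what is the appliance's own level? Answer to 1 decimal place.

59.3 dB SPL

Remove the background by subtracting linear intensities:
L_src = 10·log₁₀(10^(64.0/10) − 10^(62.2/10)) = 10·log₁₀(852300) = 59.3 dB SPL.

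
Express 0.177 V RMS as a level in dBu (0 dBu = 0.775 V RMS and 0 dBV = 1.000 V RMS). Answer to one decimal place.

dBu = 20·log₁₀(V / 0.775 V).
20·log₁₀(0.177/0.775) = -12.8 dBu.

-12.8 dBu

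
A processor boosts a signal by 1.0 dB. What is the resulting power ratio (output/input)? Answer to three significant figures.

Power ratio = 10^(dB/10).
10^(1.0/10) = 10^(0.1000) = 1.26.

1.26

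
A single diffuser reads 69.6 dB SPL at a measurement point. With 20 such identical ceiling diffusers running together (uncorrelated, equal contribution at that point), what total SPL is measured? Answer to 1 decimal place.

82.6 dB SPL

20 equal incoherent sources raise the level by 10·log₁₀(20) = 13.01 dB.
L_total = 69.6 + 13.01 = 82.6 dB SPL.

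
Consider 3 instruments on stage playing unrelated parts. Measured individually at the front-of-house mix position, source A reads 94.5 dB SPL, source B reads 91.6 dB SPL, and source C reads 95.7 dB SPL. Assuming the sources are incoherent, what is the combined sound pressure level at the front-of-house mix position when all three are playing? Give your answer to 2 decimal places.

Uncorrelated sources add in intensity (power), not in dB.
L_total = 10·log₁₀(10^(94.5/10) + 10^(91.6/10) + 10^(95.7/10)) = 10·log₁₀(7979000000) = 99.02 dB SPL.

99.02 dB SPL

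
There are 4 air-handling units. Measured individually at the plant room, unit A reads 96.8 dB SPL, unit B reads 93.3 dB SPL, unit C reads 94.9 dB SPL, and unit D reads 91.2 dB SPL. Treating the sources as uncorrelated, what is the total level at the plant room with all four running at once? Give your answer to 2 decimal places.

Add the sources as powers (linear), then convert back to dB:
L_total = 10·log₁₀(10^(96.8/10) + 10^(93.3/10) + 10^(94.9/10) + 10^(91.2/10)) = 10·log₁₀(11333000000) = 100.54 dB SPL.

100.54 dB SPL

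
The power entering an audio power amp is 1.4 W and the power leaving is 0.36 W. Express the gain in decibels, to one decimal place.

-5.9 dB

Power is a power quantity, so gain = 10·log₁₀(P_out/P_in).
10·log₁₀(0.36/1.4) = 10·log₁₀(0.2571) = -5.9 dB.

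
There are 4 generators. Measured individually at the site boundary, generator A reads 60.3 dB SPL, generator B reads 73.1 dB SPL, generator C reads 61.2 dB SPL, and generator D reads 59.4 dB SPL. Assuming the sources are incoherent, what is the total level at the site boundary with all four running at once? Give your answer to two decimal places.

73.74 dB SPL

Add the sources as powers (linear), then convert back to dB:
L_total = 10·log₁₀(10^(60.3/10) + 10^(73.1/10) + 10^(61.2/10) + 10^(59.4/10)) = 10·log₁₀(23680000) = 73.74 dB SPL.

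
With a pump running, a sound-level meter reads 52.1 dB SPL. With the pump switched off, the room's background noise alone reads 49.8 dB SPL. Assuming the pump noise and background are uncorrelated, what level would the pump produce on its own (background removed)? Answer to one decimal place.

48.2 dB SPL

Background correction is a power subtraction:
L_src = 10·log₁₀(10^(52.1/10) − 10^(49.8/10)) = 10·log₁₀(66680) = 48.2 dB SPL.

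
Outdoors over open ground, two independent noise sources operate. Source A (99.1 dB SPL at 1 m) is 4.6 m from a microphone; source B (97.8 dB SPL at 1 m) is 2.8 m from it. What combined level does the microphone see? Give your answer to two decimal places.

At the listener: L_A = 99.1 − 20·log₁₀(4.6) = 85.845 dB; L_B = 97.8 − 20·log₁₀(2.8) = 88.857 dB.
Combined: 10·log₁₀(10^(85.845/10)+10^(88.857/10)) = 90.62 dB SPL.

90.62 dB SPL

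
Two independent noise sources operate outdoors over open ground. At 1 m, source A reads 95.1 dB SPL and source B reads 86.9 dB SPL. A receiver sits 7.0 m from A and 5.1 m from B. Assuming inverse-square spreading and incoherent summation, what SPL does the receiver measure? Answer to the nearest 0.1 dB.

At the listener: L_A = 95.1 − 20·log₁₀(7.0) = 78.20 dB; L_B = 86.9 − 20·log₁₀(5.1) = 72.75 dB.
Combined: 10·log₁₀(10^(78.20/10)+10^(72.75/10)) = 79.3 dB SPL.

79.3 dB SPL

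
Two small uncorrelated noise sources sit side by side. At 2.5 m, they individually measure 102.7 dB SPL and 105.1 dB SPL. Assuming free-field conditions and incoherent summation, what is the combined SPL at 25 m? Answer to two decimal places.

Combined at 2.5 m: 10·log₁₀(10^(102.7/10)+10^(105.1/10)) = 107.074 dB SPL.
Then apply −20·log₁₀(25/2.5) = -20.000 dB → 87.07 dB SPL.

87.07 dB SPL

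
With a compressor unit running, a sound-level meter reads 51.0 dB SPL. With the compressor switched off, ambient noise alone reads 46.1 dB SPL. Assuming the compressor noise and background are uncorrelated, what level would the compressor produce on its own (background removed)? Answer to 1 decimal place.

49.3 dB SPL

Background correction is a power subtraction:
L_src = 10·log₁₀(10^(51.0/10) − 10^(46.1/10)) = 10·log₁₀(85150) = 49.3 dB SPL.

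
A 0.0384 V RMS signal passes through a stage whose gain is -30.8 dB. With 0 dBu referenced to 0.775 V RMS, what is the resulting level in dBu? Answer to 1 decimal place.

-56.9 dBu

Input level: 20·log₁₀(0.0384/0.775) = -26.10 dBu.
Output: -26.10 − 30.8 = -56.9 dBu.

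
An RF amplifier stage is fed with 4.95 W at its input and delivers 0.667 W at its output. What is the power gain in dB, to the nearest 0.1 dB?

Power is a power quantity, so gain = 10·log₁₀(P_out/P_in).
10·log₁₀(0.667/4.95) = 10·log₁₀(0.1347) = -8.7 dB.

-8.7 dB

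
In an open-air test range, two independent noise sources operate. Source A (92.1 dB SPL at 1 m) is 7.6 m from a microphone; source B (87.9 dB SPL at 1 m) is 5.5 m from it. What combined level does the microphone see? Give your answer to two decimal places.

76.85 dB SPL

At the listener: L_A = 92.1 − 20·log₁₀(7.6) = 74.484 dB; L_B = 87.9 − 20·log₁₀(5.5) = 73.093 dB.
Combined: 10·log₁₀(10^(74.484/10)+10^(73.093/10)) = 76.85 dB SPL.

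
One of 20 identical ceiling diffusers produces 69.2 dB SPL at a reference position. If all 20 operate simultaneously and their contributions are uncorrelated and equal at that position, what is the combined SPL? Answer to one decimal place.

82.2 dB SPL

20 equal incoherent sources raise the level by 10·log₁₀(20) = 13.01 dB.
L_total = 69.2 + 13.01 = 82.2 dB SPL.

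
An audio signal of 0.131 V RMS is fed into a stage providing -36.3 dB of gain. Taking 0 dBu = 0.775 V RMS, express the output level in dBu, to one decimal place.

-51.7 dBu

Input level: 20·log₁₀(0.131/0.775) = -15.44 dBu.
Output: -15.44 − 36.3 = -51.7 dBu.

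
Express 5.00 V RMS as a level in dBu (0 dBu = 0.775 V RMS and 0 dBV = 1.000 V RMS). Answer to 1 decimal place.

dBu = 20·log₁₀(V / 0.775 V).
20·log₁₀(5.00/0.775) = +16.2 dBu.

+16.2 dBu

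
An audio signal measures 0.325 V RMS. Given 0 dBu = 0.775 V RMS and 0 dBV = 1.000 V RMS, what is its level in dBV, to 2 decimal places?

-9.76 dBV

dBV = 20·log₁₀(V / 1.000 V).
20·log₁₀(0.325/1.000) = -9.76 dBV.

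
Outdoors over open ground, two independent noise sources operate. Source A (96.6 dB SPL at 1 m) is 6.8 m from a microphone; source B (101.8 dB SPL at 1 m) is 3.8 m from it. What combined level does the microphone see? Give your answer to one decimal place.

At the listener: L_A = 96.6 − 20·log₁₀(6.8) = 79.95 dB; L_B = 101.8 − 20·log₁₀(3.8) = 90.20 dB.
Combined: 10·log₁₀(10^(79.95/10)+10^(90.20/10)) = 90.6 dB SPL.

90.6 dB SPL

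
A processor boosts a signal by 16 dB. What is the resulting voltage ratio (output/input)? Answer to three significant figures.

6.31

Voltage ratio = 10^(dB/20).
10^(16/20) = 10^(0.8000) = 6.31.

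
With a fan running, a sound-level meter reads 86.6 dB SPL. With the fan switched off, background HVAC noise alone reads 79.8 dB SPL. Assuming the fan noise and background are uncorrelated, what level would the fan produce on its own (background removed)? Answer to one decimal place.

85.6 dB SPL

Remove the background by subtracting linear intensities:
L_src = 10·log₁₀(10^(86.6/10) − 10^(79.8/10)) = 10·log₁₀(361600000) = 85.6 dB SPL.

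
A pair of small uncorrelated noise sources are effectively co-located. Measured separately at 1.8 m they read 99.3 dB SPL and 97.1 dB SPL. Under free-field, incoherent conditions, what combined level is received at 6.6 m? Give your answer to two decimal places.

90.06 dB SPL

Combined at 1.8 m: 10·log₁₀(10^(99.3/10)+10^(97.1/10)) = 101.348 dB SPL.
Then apply −20·log₁₀(6.6/1.8) = -11.285 dB → 90.06 dB SPL.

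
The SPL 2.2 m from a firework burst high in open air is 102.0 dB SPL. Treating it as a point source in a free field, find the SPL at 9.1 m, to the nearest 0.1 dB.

Inverse-square spreading gives ΔL = −20·log₁₀(d₂/d₁).
ΔL = −20·log₁₀(9.1/2.2) = -12.33 dB, so L₂ = 102.0 + (-12.33) = 89.7 dB SPL.

89.7 dB SPL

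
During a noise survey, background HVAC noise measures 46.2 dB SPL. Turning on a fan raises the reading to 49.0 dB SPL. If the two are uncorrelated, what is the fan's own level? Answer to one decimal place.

Subtract intensities: L_src = 10·log₁₀(10^(L_total/10) − 10^(L_bg/10)).
L_src = 10·log₁₀(10^(49.0/10) − 10^(46.2/10)) = 10·log₁₀(37750) = 45.8 dB SPL.

45.8 dB SPL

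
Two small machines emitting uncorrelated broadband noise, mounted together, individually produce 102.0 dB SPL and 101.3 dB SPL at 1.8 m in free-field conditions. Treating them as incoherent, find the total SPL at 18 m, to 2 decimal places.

Combined at 1.8 m: 10·log₁₀(10^(102.0/10)+10^(101.3/10)) = 104.674 dB SPL.
Then apply −20·log₁₀(18/1.8) = -20.000 dB → 84.67 dB SPL.

84.67 dB SPL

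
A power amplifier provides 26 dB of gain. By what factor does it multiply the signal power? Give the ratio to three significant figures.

Power ratio = 10^(dB/10).
10^(26/10) = 10^(2.600) = 398.

398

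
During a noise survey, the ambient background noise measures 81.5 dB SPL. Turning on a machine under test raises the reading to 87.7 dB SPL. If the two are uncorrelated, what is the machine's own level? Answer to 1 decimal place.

86.5 dB SPL

Remove the background by subtracting linear intensities:
L_src = 10·log₁₀(10^(87.7/10) − 10^(81.5/10)) = 10·log₁₀(447600000) = 86.5 dB SPL.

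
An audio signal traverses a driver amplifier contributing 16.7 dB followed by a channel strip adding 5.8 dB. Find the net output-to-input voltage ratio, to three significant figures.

13.3

Net gain = 16.7 + 5.8 = 22.5 dB.
Voltage ratio = 10^(22.5/20) = 13.3.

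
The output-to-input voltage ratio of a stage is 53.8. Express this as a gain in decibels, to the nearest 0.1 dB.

34.6 dB

Voltage is an amplitude quantity, so gain = 20·log₁₀(V_out/V_in).
20·log₁₀(53.8) = 34.6 dB.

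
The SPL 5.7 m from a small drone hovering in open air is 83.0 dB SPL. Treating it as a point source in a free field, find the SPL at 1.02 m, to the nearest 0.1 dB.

Free-field point source: level drops by 20·log₁₀ of the distance ratio.
ΔL = −20·log₁₀(1.02/5.7) = 14.95 dB, so L₂ = 83.0 + (14.95) = 97.9 dB SPL.

97.9 dB SPL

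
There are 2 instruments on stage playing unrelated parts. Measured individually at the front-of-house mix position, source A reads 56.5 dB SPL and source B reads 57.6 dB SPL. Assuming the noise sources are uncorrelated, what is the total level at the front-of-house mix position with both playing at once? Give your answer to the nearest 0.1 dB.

60.1 dB SPL

Uncorrelated sources add in intensity (power), not in dB.
L_total = 10·log₁₀(10^(56.5/10) + 10^(57.6/10)) = 10·log₁₀(1022000) = 60.1 dB SPL.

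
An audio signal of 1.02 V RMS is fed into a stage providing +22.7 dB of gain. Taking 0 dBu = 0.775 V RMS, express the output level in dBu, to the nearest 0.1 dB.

Input level: 20·log₁₀(1.02/0.775) = 2.39 dBu.
Output: 2.39 + 22.7 = +25.1 dBu.

+25.1 dBu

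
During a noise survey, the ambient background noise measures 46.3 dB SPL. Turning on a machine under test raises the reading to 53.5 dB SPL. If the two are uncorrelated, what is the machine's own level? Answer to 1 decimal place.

52.6 dB SPL

Background correction is a power subtraction:
L_src = 10·log₁₀(10^(53.5/10) − 10^(46.3/10)) = 10·log₁₀(181200) = 52.6 dB SPL.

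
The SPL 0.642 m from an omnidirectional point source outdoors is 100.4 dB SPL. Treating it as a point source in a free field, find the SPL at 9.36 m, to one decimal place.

77.1 dB SPL

Free-field point source: level drops by 20·log₁₀ of the distance ratio.
ΔL = −20·log₁₀(9.36/0.642) = -23.27 dB, so L₂ = 100.4 + (-23.27) = 77.1 dB SPL.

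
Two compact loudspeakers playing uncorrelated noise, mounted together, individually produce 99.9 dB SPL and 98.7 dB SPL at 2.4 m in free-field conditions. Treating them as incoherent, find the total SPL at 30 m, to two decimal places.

80.41 dB SPL

Combined at 2.4 m: 10·log₁₀(10^(99.9/10)+10^(98.7/10)) = 102.352 dB SPL.
Then apply −20·log₁₀(30/2.4) = -21.938 dB → 80.41 dB SPL.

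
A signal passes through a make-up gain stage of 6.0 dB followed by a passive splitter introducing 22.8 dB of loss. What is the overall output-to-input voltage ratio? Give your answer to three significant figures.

0.145

Net gain = 6.0 + (−22.8) = -16.8 dB.
Voltage ratio = 10^(-16.8/20) = 0.145.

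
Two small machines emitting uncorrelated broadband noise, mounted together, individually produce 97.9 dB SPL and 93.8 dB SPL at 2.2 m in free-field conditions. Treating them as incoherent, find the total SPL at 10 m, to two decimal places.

Combined at 2.2 m: 10·log₁₀(10^(97.9/10)+10^(93.8/10)) = 99.327 dB SPL.
Then apply −20·log₁₀(10/2.2) = -13.152 dB → 86.18 dB SPL.

86.18 dB SPL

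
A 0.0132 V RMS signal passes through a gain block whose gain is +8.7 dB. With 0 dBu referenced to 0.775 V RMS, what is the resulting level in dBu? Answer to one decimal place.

-26.7 dBu

Input level: 20·log₁₀(0.0132/0.775) = -35.37 dBu.
Output: -35.37 + 8.7 = -26.7 dBu.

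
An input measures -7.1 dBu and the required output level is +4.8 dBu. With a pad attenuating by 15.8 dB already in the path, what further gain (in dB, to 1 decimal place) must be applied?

The required make-up gain is the shortfall in the dB sum.
G = +4.8 − (-7.1) + 15.8 = 27.7 dB.

27.7 dB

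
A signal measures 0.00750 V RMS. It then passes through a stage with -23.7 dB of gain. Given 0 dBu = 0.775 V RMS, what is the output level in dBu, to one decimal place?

Input level: 20·log₁₀(0.00750/0.775) = -40.28 dBu.
Output: -40.28 − 23.7 = -64.0 dBu.

-64.0 dBu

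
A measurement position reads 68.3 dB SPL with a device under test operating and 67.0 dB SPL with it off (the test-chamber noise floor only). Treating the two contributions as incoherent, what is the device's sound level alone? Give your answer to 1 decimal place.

Subtract intensities: L_src = 10·log₁₀(10^(L_total/10) − 10^(L_bg/10)).
L_src = 10·log₁₀(10^(68.3/10) − 10^(67.0/10)) = 10·log₁₀(1749000) = 62.4 dB SPL.

62.4 dB SPL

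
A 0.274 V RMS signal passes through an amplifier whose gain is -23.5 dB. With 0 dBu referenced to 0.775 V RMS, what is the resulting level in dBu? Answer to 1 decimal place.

Input level: 20·log₁₀(0.274/0.775) = -9.03 dBu.
Output: -9.03 − 23.5 = -32.5 dBu.

-32.5 dBu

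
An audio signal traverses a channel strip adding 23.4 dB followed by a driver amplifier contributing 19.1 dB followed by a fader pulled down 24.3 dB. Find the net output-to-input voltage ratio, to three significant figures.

8.13

Net gain = 23.4 + 19.1 + (−24.3) = 18.2 dB.
Voltage ratio = 10^(18.2/20) = 8.13.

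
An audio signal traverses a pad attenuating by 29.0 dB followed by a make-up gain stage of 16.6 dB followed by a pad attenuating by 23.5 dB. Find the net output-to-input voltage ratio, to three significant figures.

0.0160

Net gain = (−29.0) + 16.6 + (−23.5) = -35.9 dB.
Voltage ratio = 10^(-35.9/20) = 0.0160.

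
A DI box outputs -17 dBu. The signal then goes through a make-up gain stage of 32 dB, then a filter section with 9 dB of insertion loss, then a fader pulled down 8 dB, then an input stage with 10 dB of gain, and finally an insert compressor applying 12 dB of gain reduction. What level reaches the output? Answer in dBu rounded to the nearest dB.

Gain stages sum in dB:
-17 + 32 − 9 − 8 + 10 − 12 = -4 dBu.

-4 dBu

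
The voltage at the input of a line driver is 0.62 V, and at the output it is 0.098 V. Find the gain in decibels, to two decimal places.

-16.02 dB

For a voltage ratio, dB = 20·log₁₀(V₂/V₁).
20·log₁₀(0.098/0.62) = 20·log₁₀(0.1581) = -16.02 dB.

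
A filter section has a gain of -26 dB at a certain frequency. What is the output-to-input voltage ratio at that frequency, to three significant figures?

Voltage ratio = 10^(dB/20).
10^(-26/20) = 10^(-1.300) = 0.0501.

0.0501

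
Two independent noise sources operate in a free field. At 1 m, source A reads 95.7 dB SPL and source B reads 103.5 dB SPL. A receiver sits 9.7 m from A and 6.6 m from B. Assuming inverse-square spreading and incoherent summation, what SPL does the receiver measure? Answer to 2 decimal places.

At the listener: L_A = 95.7 − 20·log₁₀(9.7) = 75.965 dB; L_B = 103.5 − 20·log₁₀(6.6) = 87.109 dB.
Combined: 10·log₁₀(10^(75.965/10)+10^(87.109/10)) = 87.43 dB SPL.

87.43 dB SPL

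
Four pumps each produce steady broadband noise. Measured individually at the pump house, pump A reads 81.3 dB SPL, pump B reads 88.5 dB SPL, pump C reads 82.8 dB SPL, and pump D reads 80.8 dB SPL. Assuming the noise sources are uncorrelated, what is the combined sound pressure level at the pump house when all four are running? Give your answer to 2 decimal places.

Add the sources as powers (linear), then convert back to dB:
L_total = 10·log₁₀(10^(81.3/10) + 10^(88.5/10) + 10^(82.8/10) + 10^(80.8/10)) = 10·log₁₀(1154000000) = 90.62 dB SPL.

90.62 dB SPL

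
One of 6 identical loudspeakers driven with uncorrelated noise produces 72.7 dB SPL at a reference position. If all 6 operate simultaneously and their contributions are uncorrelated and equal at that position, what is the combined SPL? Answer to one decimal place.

6 equal incoherent sources raise the level by 10·log₁₀(6) = 7.78 dB.
L_total = 72.7 + 7.78 = 80.5 dB SPL.

80.5 dB SPL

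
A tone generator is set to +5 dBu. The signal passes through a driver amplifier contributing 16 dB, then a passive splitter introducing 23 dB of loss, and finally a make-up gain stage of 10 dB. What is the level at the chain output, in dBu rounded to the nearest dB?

+8 dBu

Gain stages sum in dB:
+5 + 16 − 23 + 10 = +8 dBu.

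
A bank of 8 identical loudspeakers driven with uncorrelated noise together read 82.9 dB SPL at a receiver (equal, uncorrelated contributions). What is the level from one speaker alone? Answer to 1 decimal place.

73.9 dB SPL

8 equal incoherent sources add 10·log₁₀(8) = 9.03 dB over one source.
L_one = 82.9 − 9.03 = 73.9 dB SPL.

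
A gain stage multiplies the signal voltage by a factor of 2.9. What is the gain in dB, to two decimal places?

9.25 dB

Voltage is an amplitude quantity, so gain = 20·log₁₀(V_out/V_in).
20·log₁₀(2.9) = 9.25 dB.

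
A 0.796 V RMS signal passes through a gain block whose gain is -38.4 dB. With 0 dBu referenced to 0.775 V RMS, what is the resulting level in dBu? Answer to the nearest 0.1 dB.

Input level: 20·log₁₀(0.796/0.775) = 0.23 dBu.
Output: 0.23 − 38.4 = -38.2 dBu.

-38.2 dBu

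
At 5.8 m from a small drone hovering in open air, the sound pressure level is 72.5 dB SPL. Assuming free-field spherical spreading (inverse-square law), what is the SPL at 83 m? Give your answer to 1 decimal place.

For a point source in a free field, ΔL = −20·log₁₀(d₂/d₁).
ΔL = −20·log₁₀(83/5.8) = -23.11 dB, so L₂ = 72.5 + (-23.11) = 49.4 dB SPL.

49.4 dB SPL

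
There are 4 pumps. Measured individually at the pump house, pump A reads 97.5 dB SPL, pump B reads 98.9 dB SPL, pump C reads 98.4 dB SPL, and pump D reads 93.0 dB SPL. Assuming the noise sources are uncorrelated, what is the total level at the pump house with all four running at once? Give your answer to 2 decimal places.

Incoherent sources sum as intensities:
L_total = 10·log₁₀(10^(97.5/10) + 10^(98.9/10) + 10^(98.4/10) + 10^(93.0/10)) = 10·log₁₀(22299000000) = 103.48 dB SPL.

103.48 dB SPL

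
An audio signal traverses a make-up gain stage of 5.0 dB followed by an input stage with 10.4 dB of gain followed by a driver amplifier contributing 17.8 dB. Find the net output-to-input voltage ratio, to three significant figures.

45.7

Net gain = 5.0 + 10.4 + 17.8 = 33.2 dB.
Voltage ratio = 10^(33.2/20) = 45.7.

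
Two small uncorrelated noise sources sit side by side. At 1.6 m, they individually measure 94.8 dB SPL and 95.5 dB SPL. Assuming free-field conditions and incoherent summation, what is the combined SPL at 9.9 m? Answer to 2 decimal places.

82.34 dB SPL

Combined at 1.6 m: 10·log₁₀(10^(94.8/10)+10^(95.5/10)) = 98.174 dB SPL.
Then apply −20·log₁₀(9.9/1.6) = -15.830 dB → 82.34 dB SPL.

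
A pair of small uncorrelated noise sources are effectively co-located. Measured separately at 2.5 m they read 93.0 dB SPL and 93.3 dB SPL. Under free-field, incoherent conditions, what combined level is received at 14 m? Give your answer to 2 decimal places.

Combined at 2.5 m: 10·log₁₀(10^(93.0/10)+10^(93.3/10)) = 96.163 dB SPL.
Then apply −20·log₁₀(14/2.5) = -14.964 dB → 81.20 dB SPL.

81.20 dB SPL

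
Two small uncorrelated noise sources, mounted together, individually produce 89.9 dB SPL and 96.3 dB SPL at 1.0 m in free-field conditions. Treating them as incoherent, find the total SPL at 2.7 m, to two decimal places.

88.57 dB SPL

Combined at 1.0 m: 10·log₁₀(10^(89.9/10)+10^(96.3/10)) = 97.196 dB SPL.
Then apply −20·log₁₀(2.7/1.0) = -8.627 dB → 88.57 dB SPL.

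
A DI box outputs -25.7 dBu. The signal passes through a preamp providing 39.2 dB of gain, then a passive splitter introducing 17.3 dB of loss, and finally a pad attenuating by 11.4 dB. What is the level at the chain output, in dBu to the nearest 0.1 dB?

-15.2 dBu

In dB, series stages simply add:
-25.7 + 39.2 − 17.3 − 11.4 = -15.2 dBu.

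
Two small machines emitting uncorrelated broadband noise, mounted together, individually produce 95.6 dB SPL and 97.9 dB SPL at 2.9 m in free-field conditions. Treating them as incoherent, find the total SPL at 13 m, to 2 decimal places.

86.88 dB SPL

Combined at 2.9 m: 10·log₁₀(10^(95.6/10)+10^(97.9/10)) = 99.911 dB SPL.
Then apply −20·log₁₀(13/2.9) = -13.031 dB → 86.88 dB SPL.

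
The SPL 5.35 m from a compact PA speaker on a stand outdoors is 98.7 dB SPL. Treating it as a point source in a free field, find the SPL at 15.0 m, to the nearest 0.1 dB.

89.7 dB SPL

For a point source in a free field, ΔL = −20·log₁₀(d₂/d₁).
ΔL = −20·log₁₀(15.0/5.35) = -8.95 dB, so L₂ = 98.7 + (-8.95) = 89.7 dB SPL.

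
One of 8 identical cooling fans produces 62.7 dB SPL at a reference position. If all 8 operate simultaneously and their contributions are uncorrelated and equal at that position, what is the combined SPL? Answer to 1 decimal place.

8 equal incoherent sources raise the level by 10·log₁₀(8) = 9.03 dB.
L_total = 62.7 + 9.03 = 71.7 dB SPL.

71.7 dB SPL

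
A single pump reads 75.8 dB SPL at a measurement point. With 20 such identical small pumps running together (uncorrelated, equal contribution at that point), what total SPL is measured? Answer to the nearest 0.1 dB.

88.8 dB SPL

20 equal incoherent sources raise the level by 10·log₁₀(20) = 13.01 dB.
L_total = 75.8 + 13.01 = 88.8 dB SPL.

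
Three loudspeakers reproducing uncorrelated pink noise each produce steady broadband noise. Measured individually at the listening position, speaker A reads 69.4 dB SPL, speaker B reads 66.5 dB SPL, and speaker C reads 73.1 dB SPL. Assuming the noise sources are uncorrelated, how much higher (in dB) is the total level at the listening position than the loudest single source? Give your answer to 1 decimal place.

2.2 dB

Incoherent sources sum as intensities:
L_total = 10·log₁₀(10^(69.4/10) + 10^(66.5/10) + 10^(73.1/10)) = 75.26 dB SPL.
Excess over the loudest (73.1 dB): 75.26 − 73.1 = 2.2 dB.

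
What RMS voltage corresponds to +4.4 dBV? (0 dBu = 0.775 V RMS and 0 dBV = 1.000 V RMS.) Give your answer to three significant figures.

1.66 V

V = 1.000 V × 10^(+4.4/20).
= 1.000 × 1.660 = 1.66 V.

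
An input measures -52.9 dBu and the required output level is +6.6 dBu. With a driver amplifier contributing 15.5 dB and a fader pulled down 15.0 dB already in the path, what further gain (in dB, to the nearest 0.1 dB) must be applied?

59.0 dB

The required make-up gain is the shortfall in the dB sum.
G = +6.6 − (-52.9) − 15.5 + 15.0 = 59.0 dB.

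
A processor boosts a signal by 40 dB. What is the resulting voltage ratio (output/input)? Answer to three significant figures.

100

Voltage ratio = 10^(dB/20).
10^(40/20) = 10^(2.000) = 100.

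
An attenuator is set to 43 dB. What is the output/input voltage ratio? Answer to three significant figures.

Voltage ratio = 10^(dB/20).
10^(-43/20) = 10^(-2.150) = 0.00708.

0.00708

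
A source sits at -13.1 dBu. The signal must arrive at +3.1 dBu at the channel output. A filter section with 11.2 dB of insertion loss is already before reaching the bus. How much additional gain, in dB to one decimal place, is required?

The required make-up gain is the shortfall in the dB sum.
G = +3.1 − (-13.1) + 11.2 = 27.4 dB.

27.4 dB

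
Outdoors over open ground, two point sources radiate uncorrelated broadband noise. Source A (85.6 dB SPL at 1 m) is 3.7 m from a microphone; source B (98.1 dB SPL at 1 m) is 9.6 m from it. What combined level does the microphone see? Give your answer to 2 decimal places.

79.85 dB SPL

At the listener: L_A = 85.6 − 20·log₁₀(3.7) = 74.236 dB; L_B = 98.1 − 20·log₁₀(9.6) = 78.455 dB.
Combined: 10·log₁₀(10^(74.236/10)+10^(78.455/10)) = 79.85 dB SPL.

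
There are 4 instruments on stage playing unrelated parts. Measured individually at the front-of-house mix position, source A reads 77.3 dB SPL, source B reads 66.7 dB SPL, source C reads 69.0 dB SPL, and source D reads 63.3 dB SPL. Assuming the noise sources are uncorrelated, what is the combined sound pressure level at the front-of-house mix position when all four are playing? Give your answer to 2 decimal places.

78.35 dB SPL

Add the sources as powers (linear), then convert back to dB:
L_total = 10·log₁₀(10^(77.3/10) + 10^(66.7/10) + 10^(69.0/10) + 10^(63.3/10)) = 10·log₁₀(68460000) = 78.35 dB SPL.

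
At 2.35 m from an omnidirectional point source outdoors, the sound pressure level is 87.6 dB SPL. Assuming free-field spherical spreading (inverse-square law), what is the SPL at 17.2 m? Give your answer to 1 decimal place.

70.3 dB SPL

Free-field point source: level drops by 20·log₁₀ of the distance ratio.
ΔL = −20·log₁₀(17.2/2.35) = -17.29 dB, so L₂ = 87.6 + (-17.29) = 70.3 dB SPL.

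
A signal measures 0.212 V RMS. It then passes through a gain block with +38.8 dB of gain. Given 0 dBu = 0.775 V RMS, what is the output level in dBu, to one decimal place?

Input level: 20·log₁₀(0.212/0.775) = -11.26 dBu.
Output: -11.26 + 38.8 = +27.5 dBu.

+27.5 dBu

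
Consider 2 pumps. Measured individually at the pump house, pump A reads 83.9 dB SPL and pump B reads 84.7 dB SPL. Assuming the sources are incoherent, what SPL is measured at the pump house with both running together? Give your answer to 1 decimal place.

87.3 dB SPL

Add the sources as powers (linear), then convert back to dB:
L_total = 10·log₁₀(10^(83.9/10) + 10^(84.7/10)) = 10·log₁₀(540600000) = 87.3 dB SPL.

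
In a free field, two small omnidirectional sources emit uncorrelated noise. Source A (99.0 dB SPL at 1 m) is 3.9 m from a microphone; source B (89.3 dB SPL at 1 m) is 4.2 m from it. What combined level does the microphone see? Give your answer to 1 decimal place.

87.6 dB SPL

At the listener: L_A = 99.0 − 20·log₁₀(3.9) = 87.18 dB; L_B = 89.3 − 20·log₁₀(4.2) = 76.84 dB.
Combined: 10·log₁₀(10^(87.18/10)+10^(76.84/10)) = 87.6 dB SPL.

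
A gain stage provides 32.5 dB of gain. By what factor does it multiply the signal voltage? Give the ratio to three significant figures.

Voltage ratio = 10^(dB/20).
10^(32.5/20) = 10^(1.625) = 42.2.

42.2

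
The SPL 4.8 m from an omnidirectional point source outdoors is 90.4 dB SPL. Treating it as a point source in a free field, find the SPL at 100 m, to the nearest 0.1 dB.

Inverse-square spreading gives ΔL = −20·log₁₀(d₂/d₁).
ΔL = −20·log₁₀(100/4.8) = -26.38 dB, so L₂ = 90.4 + (-26.38) = 64.0 dB SPL.

64.0 dB SPL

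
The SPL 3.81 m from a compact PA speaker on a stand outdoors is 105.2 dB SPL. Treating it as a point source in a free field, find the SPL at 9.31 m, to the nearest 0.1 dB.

Inverse-square spreading gives ΔL = −20·log₁₀(d₂/d₁).
ΔL = −20·log₁₀(9.31/3.81) = -7.76 dB, so L₂ = 105.2 + (-7.76) = 97.4 dB SPL.

97.4 dB SPL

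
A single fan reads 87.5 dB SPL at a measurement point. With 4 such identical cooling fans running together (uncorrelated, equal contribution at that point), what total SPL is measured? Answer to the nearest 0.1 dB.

93.5 dB SPL

4 equal incoherent sources raise the level by 10·log₁₀(4) = 6.02 dB.
L_total = 87.5 + 6.02 = 93.5 dB SPL.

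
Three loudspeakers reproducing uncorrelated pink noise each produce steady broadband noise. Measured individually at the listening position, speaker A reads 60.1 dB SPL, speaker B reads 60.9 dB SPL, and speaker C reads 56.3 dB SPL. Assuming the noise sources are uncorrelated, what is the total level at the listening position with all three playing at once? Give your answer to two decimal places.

64.28 dB SPL

Uncorrelated sources add in intensity (power), not in dB.
L_total = 10·log₁₀(10^(60.1/10) + 10^(60.9/10) + 10^(56.3/10)) = 10·log₁₀(2680000) = 64.28 dB SPL.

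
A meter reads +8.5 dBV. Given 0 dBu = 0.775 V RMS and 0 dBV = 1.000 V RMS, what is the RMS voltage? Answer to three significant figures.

V = 1.000 V × 10^(+8.5/20).
= 1.000 × 2.661 = 2.66 V.

2.66 V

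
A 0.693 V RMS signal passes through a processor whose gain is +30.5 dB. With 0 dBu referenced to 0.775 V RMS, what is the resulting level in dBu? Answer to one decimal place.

Input level: 20·log₁₀(0.693/0.775) = -0.97 dBu.
Output: -0.97 + 30.5 = +29.5 dBu.

+29.5 dBu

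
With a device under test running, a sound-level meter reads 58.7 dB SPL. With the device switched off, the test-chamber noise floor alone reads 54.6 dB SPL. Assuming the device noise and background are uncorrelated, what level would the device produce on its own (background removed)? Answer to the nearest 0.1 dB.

56.6 dB SPL

Background correction is a power subtraction:
L_src = 10·log₁₀(10^(58.7/10) − 10^(54.6/10)) = 10·log₁₀(452900) = 56.6 dB SPL.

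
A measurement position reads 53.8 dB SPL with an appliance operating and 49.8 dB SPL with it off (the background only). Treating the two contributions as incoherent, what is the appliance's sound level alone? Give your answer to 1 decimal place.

Remove the background by subtracting linear intensities:
L_src = 10·log₁₀(10^(53.8/10) − 10^(49.8/10)) = 10·log₁₀(144400) = 51.6 dB SPL.

51.6 dB SPL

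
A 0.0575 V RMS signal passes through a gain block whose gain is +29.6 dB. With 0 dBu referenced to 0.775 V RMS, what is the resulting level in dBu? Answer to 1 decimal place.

+7.0 dBu

Input level: 20·log₁₀(0.0575/0.775) = -22.59 dBu.
Output: -22.59 + 29.6 = +7.0 dBu.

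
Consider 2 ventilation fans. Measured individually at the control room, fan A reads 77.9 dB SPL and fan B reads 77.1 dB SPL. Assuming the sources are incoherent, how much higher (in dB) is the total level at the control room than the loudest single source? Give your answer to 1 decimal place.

2.6 dB

Incoherent sources sum as intensities:
L_total = 10·log₁₀(10^(77.9/10) + 10^(77.1/10)) = 80.53 dB SPL.
Excess over the loudest (77.9 dB): 80.53 − 77.9 = 2.6 dB.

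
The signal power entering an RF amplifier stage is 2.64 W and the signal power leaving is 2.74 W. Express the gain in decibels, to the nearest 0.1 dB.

Power ratio → dB uses the 10·log₁₀ form:
10·log₁₀(2.74/2.64) = 10·log₁₀(1.038) = 0.2 dB.

0.2 dB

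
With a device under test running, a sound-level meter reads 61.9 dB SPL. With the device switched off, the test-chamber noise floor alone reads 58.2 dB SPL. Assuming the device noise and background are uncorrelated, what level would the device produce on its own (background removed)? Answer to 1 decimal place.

59.5 dB SPL

Subtract intensities: L_src = 10·log₁₀(10^(L_total/10) − 10^(L_bg/10)).
L_src = 10·log₁₀(10^(61.9/10) − 10^(58.2/10)) = 10·log₁₀(888100) = 59.5 dB SPL.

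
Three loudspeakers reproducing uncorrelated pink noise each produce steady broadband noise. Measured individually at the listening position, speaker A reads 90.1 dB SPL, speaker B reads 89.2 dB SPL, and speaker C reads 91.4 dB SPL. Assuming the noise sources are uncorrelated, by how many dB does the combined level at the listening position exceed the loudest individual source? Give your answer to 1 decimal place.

3.7 dB

Incoherent sources sum as intensities:
L_total = 10·log₁₀(10^(90.1/10) + 10^(89.2/10) + 10^(91.4/10)) = 95.10 dB SPL.
Excess over the loudest (91.4 dB): 95.10 − 91.4 = 3.7 dB.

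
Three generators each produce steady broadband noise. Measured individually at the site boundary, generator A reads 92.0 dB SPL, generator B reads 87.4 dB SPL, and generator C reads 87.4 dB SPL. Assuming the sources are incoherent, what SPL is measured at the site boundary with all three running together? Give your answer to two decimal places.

94.29 dB SPL

Incoherent sources sum as intensities:
L_total = 10·log₁₀(10^(92.0/10) + 10^(87.4/10) + 10^(87.4/10)) = 10·log₁₀(2684000000) = 94.29 dB SPL.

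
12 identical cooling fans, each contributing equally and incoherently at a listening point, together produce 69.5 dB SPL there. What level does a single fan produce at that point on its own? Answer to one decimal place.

12 equal incoherent sources add 10·log₁₀(12) = 10.79 dB over one source.
L_one = 69.5 − 10.79 = 58.7 dB SPL.

58.7 dB SPL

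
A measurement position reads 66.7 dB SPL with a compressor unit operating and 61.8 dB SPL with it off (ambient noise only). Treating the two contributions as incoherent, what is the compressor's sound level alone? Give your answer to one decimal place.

65.0 dB SPL

Background correction is a power subtraction:
L_src = 10·log₁₀(10^(66.7/10) − 10^(61.8/10)) = 10·log₁₀(3164000) = 65.0 dB SPL.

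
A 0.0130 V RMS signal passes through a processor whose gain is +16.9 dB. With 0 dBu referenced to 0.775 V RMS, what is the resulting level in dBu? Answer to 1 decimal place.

Input level: 20·log₁₀(0.0130/0.775) = -35.51 dBu.
Output: -35.51 + 16.9 = -18.6 dBu.

-18.6 dBu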